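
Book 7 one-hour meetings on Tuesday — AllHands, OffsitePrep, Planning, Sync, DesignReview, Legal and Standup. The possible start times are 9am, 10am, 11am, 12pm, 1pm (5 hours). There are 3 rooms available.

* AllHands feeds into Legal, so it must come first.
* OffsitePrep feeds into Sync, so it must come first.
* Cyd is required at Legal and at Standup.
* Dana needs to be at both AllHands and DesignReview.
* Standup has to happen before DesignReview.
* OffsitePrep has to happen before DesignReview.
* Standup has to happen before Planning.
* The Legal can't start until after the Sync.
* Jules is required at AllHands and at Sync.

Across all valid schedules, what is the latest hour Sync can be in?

12pm

Precedence pushes Sync to at least 10am; downstream work caps Sync at 12pm.
Sync at 12pm is achievable: AllHands=9am, OffsitePrep=9am, DesignReview=10am, Sync=12pm, Legal=1pm, Standup=9am, Planning=10am.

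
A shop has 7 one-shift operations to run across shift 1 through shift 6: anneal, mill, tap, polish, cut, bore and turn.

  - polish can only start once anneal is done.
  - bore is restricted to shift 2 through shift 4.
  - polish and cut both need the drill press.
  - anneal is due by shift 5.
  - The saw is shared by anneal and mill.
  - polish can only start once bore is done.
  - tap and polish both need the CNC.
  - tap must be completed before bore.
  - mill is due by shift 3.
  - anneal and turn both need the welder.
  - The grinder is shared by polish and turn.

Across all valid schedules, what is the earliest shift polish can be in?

Precedence pushes polish to at least shift 3.
polish at shift 3 is achievable: turn=shift 1, mill=shift 1, tap=shift 1, cut=shift 1, polish=shift 3, anneal=shift 2, bore=shift 2.

shift 3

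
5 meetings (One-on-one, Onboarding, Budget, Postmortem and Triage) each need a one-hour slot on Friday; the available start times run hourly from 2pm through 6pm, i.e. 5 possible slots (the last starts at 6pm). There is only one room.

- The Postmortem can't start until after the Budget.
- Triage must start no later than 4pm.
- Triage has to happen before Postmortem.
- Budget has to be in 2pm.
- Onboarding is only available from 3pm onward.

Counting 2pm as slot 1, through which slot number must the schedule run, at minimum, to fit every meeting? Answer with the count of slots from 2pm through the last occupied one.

5

The precedence chain requires at least 2 distinct slots.
With at most 1 per slot and 5 meetings, at least 5 slots are needed.
5 works (last occupied slot: 6pm): for example One-on-one in 6pm; Triage in 3pm; Budget in 2pm; Postmortem in 5pm; Onboarding in 4pm.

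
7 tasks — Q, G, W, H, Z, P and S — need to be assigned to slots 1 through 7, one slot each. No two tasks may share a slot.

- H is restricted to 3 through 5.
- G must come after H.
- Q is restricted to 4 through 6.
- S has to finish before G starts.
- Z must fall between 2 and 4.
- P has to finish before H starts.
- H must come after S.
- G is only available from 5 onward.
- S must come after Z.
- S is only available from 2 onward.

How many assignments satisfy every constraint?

12

Splitting on Q: it can be 4 (2), 5 (2), 6 (8). Listing each branch's schedules as (G, W, H, Z, P, S):
Q=4: (6,7,5,2,1,3) (7,6,5,2,1,3) — 2.
Q=5: (6,7,4,2,1,3) (7,6,4,2,1,3) — 2.
Q=6: (5,7,4,2,1,3) (7,1,5,2,3,4) (7,1,5,2,4,3) (7,1,5,3,2,4) (7,2,5,3,1,4) (7,3,5,2,1,4) (7,4,5,2,1,3) (7,5,4,2,1,3) — 8.
Summing: 2 + 2 + 8 = 12.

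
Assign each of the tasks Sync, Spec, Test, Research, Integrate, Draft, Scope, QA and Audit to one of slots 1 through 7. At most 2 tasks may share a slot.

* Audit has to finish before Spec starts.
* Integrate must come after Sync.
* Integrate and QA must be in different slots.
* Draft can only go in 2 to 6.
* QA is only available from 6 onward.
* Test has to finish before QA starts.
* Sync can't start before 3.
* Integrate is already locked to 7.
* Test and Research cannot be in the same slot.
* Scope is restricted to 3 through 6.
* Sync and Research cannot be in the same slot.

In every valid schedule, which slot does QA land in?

QA's window is 6–7.
Integrate is fixed at 7, and QA can't share a slot with Integrate.
So QA must be 6.

6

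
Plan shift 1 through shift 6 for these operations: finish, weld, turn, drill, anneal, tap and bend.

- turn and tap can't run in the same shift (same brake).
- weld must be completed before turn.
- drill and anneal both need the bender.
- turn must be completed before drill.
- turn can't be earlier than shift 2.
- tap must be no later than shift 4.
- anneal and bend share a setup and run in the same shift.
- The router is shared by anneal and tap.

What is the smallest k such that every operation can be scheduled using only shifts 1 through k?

3 shifts

The precedence chain requires at least 3 distinct shifts.
3 works (last occupied shift: shift 3): for example finish=shift 1, drill=shift 3, tap=shift 3, bend=shift 1, weld=shift 1, turn=shift 2, anneal=shift 1.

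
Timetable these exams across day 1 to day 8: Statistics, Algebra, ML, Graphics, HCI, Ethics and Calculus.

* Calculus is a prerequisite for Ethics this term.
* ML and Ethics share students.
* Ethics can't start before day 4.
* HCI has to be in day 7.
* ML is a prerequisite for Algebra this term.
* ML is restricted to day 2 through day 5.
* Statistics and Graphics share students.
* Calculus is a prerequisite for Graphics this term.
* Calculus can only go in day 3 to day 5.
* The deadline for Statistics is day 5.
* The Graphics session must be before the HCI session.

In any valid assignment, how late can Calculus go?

day 5

Calculus is available from day 3; Calculus's own window allows nothing later than day 5.
Calculus at day 5 is achievable: Graphics=day 6, Algebra=day 3, ML=day 2, Ethics=day 6, Statistics=day 1, HCI=day 7, Calculus=day 5.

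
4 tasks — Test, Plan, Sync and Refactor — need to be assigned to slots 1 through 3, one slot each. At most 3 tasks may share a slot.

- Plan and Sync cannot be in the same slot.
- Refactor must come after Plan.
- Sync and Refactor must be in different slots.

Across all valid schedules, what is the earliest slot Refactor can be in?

Precedence pushes Refactor to at least 2.
Refactor at 2 is achievable: Test -> 1, Refactor -> 2, Plan -> 1, Sync -> 3.

2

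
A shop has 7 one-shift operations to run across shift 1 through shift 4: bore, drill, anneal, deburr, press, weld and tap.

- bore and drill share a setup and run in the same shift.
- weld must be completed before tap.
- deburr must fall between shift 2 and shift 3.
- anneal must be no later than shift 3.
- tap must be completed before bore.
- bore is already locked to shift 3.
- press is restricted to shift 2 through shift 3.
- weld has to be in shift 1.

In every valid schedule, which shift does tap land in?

weld is fixed at shift 1 and must come before tap, so tap is at least shift 2.
bore is fixed at shift 3 and must come after tap, so tap is at most shift 2.
So tap must be shift 2.

shift 2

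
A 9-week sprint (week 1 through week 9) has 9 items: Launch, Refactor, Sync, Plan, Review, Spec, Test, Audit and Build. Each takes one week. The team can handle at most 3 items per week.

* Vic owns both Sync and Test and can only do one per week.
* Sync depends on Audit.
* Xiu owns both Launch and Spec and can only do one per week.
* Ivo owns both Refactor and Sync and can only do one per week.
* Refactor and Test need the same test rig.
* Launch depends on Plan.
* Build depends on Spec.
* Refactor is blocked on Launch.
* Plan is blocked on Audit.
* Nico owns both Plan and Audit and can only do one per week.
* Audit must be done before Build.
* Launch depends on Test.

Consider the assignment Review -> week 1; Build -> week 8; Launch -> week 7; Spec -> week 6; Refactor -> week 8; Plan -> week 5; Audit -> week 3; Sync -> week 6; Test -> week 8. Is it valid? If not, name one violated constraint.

No — it violates: Refactor and Test need the same test rig

Audit must be done before Build — holds.
Plan is blocked on Audit — holds.
Nico owns both Plan and Audit and can only do one per week — holds.
Vic owns both Sync and Test and can only do one per week — holds.
Xiu owns both Launch and Spec and can only do one per week — holds.
Sync depends on Audit — holds.
Launch depends on Test — violated.
Build depends on Spec — holds.
Launch depends on Plan — holds.
Refactor is blocked on Launch — holds.
The team can handle at most 3 items per week — holds.
Ivo owns both Refactor and Sync and can only do one per week — holds.
Refactor and Test need the same test rig — violated.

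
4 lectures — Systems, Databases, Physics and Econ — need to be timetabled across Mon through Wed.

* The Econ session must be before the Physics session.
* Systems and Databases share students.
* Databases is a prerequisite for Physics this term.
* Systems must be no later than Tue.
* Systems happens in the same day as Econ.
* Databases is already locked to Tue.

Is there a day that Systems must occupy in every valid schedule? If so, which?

Systems's window is Mon–Tue.
Databases is fixed at Tue, and Systems can't share a day with Databases.
So Systems must be Mon.

Mon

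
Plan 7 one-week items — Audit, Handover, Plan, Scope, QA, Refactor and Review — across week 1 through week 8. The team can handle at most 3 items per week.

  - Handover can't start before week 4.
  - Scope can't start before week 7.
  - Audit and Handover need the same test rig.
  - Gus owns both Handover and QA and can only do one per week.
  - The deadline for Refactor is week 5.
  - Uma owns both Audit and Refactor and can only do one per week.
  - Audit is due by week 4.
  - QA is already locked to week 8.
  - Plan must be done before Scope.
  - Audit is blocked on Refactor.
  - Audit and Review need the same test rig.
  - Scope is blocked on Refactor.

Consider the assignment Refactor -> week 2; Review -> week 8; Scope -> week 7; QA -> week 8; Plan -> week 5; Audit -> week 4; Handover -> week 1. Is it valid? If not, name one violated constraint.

No. Handover can't start before week 4 is not satisfied.

Plan must be done before Scope — holds.
Scope is blocked on Refactor — holds.
Audit is blocked on Refactor — holds.
Audit and Handover need the same test rig — holds.
Gus owns both Handover and QA and can only do one per week — holds.
Scope can't start before week 7 — holds.
The team can handle at most 3 items per week — holds.
Audit and Review need the same test rig — holds.
Audit is due by week 4 — holds.
The deadline for Refactor is week 5 — holds.
Handover can't start before week 4 — violated.
QA is already locked to week 8 — holds.
Uma owns both Audit and Refactor and can only do one per week — holds.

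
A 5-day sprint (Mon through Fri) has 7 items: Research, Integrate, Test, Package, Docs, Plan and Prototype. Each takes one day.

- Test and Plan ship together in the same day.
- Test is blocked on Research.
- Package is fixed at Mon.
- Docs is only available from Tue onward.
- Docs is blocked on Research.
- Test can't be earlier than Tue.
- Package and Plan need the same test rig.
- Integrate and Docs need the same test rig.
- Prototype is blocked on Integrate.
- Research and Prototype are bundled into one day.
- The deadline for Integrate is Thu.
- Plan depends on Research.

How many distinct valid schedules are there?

Splitting on Research: it can be Tue (9), Wed (8), Thu (3). Listing each branch's schedules as (Integrate, Test, Package, Docs, Plan, Prototype):
Research=Tue: (Mon,Wed,Mon,Wed,Wed,Tue) (Mon,Wed,Mon,Thu,Wed,Tue) (Mon,Wed,Mon,Fri,Wed,Tue) (Mon,Thu,Mon,Wed,Thu,Tue) (Mon,Thu,Mon,Thu,Thu,Tue) (Mon,Thu,Mon,Fri,Thu,Tue) (Mon,Fri,Mon,Wed,Fri,Tue) (Mon,Fri,Mon,Thu,Fri,Tue) (Mon,Fri,Mon,Fri,Fri,Tue) — 9.
Research=Wed: (Mon,Thu,Mon,Thu,Thu,Wed) (Mon,Thu,Mon,Fri,Thu,Wed) (Mon,Fri,Mon,Thu,Fri,Wed) (Mon,Fri,Mon,Fri,Fri,Wed) (Tue,Thu,Mon,Thu,Thu,Wed) (Tue,Thu,Mon,Fri,Thu,Wed) (Tue,Fri,Mon,Thu,Fri,Wed) (Tue,Fri,Mon,Fri,Fri,Wed) — 8.
Research=Thu: (Mon,Fri,Mon,Fri,Fri,Thu) (Tue,Fri,Mon,Fri,Fri,Thu) (Wed,Fri,Mon,Fri,Fri,Thu) — 3.
Summing: 9 + 8 + 3 = 20.

20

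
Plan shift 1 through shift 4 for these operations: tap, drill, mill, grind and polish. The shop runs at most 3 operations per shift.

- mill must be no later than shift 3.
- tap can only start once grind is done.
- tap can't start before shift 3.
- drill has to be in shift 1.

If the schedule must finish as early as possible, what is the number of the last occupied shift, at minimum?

shift 3

The precedence chain requires at least 2 distinct shifts.
With at most 3 per shift and 5 operations, at least 2 shifts are needed.
tap can't be placed before shift 3, so the schedule must run through at least shift 3.
3 works (last occupied shift: shift 3): for example tap=shift 3; mill=shift 1; polish=shift 2; grind=shift 1; drill=shift 1.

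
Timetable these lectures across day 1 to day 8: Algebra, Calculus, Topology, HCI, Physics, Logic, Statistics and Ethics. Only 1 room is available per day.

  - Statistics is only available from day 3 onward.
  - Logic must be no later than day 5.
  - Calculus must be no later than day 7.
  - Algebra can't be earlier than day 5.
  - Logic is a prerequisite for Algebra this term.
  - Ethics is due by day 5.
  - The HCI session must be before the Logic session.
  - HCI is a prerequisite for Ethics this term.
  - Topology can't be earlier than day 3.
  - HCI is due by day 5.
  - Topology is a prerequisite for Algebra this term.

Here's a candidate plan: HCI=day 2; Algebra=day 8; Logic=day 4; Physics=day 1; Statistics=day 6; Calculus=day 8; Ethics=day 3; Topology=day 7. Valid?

No — it violates: Calculus must be no later than day 7

The HCI session must be before the Logic session — holds.
HCI is due by day 5 — holds.
Topology is a prerequisite for Algebra this term — holds.
Calculus must be no later than day 7 — violated.
HCI is a prerequisite for Ethics this term — holds.
Statistics is only available from day 3 onward — holds.
Topology can't be earlier than day 3 — holds.
Only 1 room is available per day — violated.
Logic must be no later than day 5 — holds.
Logic is a prerequisite for Algebra this term — holds.
Ethics is due by day 5 — holds.
Algebra can't be earlier than day 5 — holds.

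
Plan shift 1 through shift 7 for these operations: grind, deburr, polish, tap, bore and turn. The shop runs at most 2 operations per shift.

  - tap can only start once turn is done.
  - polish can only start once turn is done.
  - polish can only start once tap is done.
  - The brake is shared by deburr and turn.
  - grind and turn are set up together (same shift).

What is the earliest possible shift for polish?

Precedence pushes polish to at least shift 3.
polish at shift 3 is achievable: tap -> shift 2; bore -> shift 3; grind -> shift 1; polish -> shift 3; deburr -> shift 2; turn -> shift 1.

shift 3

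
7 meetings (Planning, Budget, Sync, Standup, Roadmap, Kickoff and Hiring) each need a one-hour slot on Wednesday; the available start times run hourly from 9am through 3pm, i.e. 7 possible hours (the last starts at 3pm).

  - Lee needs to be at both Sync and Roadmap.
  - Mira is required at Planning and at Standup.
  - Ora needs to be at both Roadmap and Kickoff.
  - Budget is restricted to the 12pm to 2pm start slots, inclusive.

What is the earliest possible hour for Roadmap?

Roadmap at 9am is achievable: Sync in 10am; Planning in 9am; Hiring in 9am; Kickoff in 10am; Roadmap in 9am; Standup in 10am; Budget in 12pm.

9am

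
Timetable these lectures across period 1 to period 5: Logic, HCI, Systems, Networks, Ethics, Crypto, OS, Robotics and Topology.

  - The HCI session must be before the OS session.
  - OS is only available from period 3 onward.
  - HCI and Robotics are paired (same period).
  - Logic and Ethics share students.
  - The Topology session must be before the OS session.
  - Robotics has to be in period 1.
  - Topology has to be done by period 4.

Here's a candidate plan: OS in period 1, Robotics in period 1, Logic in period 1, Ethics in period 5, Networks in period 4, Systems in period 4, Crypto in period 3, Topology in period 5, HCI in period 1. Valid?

The Topology session must be before the OS session — violated.
Topology has to be done by period 4 — violated.
The HCI session must be before the OS session — violated.
Robotics has to be in period 1 — holds.
HCI and Robotics are paired (same period) — holds.
Logic and Ethics share students — holds.
OS is only available from period 3 onward — violated.

No — it violates: The Topology session must be before the OS session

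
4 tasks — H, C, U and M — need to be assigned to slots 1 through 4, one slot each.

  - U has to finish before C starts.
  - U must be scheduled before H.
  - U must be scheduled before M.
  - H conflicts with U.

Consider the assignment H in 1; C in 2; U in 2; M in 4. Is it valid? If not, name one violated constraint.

No. U must be scheduled before H is not satisfied.

U has to finish before C starts — violated.
H conflicts with U — holds.
U must be scheduled before M — holds.
U must be scheduled before H — violated.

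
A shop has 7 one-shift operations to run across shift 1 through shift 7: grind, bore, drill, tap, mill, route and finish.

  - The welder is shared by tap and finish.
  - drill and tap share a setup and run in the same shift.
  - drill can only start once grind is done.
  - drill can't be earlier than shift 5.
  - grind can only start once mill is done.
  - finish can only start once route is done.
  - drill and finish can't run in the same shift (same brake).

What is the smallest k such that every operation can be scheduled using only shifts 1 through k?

The precedence chain requires at least 3 distinct shifts.
drill can't be placed before shift 5, so the schedule must run through at least shift 5.
5 works (last occupied shift: shift 5): for example grind -> shift 2, tap -> shift 5, mill -> shift 1, bore -> shift 1, finish -> shift 2, route -> shift 1, drill -> shift 5.

5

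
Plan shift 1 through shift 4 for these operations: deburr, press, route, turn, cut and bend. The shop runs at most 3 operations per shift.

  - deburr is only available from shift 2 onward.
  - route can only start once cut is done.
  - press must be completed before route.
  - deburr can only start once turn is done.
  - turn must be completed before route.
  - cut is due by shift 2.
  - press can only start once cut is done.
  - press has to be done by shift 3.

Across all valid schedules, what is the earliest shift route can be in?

Precedence pushes route to at least shift 3.
route at shift 3 is achievable: route in shift 3, press in shift 2, bend in shift 1, turn in shift 1, deburr in shift 2, cut in shift 1.

shift 3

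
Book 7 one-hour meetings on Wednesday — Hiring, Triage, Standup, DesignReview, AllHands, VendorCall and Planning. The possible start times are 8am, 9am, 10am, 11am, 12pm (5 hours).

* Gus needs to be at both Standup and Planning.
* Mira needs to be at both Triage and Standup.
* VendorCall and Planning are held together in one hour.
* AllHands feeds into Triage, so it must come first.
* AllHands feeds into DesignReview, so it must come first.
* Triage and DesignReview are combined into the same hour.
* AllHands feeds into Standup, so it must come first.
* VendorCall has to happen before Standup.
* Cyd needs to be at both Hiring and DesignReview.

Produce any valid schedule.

Hiring in 8am, AllHands in 8am, DesignReview in 10am, Triage in 10am, Planning in 8am, VendorCall in 8am, Standup in 9am

Checking: AllHands(8am) before DesignReview(10am); VendorCall(8am) before Standup(9am); AllHands(8am) before Standup(9am); AllHands(8am) before Triage(10am); Hiring(8am) != DesignReview(10am); Standup(9am) != Planning(8am); Triage(10am) != Standup(9am); VendorCall = Planning = 8am; Triage = DesignReview = 10am.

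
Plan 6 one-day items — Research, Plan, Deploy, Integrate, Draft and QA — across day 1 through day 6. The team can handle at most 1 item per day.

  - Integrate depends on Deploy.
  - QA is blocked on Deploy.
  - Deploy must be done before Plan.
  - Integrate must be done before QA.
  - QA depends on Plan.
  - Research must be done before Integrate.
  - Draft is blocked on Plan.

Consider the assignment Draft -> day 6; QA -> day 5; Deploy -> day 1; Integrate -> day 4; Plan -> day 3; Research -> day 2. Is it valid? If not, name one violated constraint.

Yes

QA is blocked on Deploy — holds.
Integrate depends on Deploy — holds.
The team can handle at most 1 item per day — holds.
Draft is blocked on Plan — holds.
Deploy must be done before Plan — holds.
Research must be done before Integrate — holds.
QA depends on Plan — holds.
Integrate must be done before QA — holds.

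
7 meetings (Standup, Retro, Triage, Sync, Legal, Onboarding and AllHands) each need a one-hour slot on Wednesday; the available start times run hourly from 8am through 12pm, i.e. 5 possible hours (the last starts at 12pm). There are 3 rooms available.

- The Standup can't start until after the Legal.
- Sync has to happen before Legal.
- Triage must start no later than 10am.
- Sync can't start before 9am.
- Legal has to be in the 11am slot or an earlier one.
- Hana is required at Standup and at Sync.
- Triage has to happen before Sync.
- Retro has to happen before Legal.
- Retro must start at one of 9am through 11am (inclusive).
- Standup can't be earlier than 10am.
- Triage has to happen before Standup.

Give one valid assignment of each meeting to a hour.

Triage -> 8am, AllHands -> 8am, Standup -> 11am, Legal -> 10am, Onboarding -> 8am, Sync -> 9am, Retro -> 9am

Checking: Retro(9am) before Legal(10am); Triage(8am) before Standup(11am); Sync(9am) before Legal(10am); Triage(8am) before Sync(9am); Legal(10am) before Standup(11am); Standup(11am) != Sync(9am); Triage=8am in [8am,10am]; Retro=9am in [9am,11am]; Legal=10am in [8am,11am]; Standup=11am in [10am,12pm]; Sync=9am in [9am,12pm]; max 3 per hour (cap 3).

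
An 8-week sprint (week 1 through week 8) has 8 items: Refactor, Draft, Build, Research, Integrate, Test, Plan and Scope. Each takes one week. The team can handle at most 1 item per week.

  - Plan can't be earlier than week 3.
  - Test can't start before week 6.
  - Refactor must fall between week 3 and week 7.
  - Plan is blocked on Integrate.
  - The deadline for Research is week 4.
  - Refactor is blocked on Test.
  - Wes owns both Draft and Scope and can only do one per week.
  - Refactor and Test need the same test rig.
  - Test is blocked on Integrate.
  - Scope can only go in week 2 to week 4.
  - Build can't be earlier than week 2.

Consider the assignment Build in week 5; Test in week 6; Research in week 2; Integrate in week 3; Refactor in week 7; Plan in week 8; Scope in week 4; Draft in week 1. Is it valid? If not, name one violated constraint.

Yes, all constraints hold

Plan can't be earlier than week 3 — holds.
Refactor and Test need the same test rig — holds.
Refactor must fall between week 3 and week 7 — holds.
Build can't be earlier than week 2 — holds.
The team can handle at most 1 item per week — holds.
The deadline for Research is week 4 — holds.
Test is blocked on Integrate — holds.
Wes owns both Draft and Scope and can only do one per week — holds.
Scope can only go in week 2 to week 4 — holds.
Test can't start before week 6 — holds.
Plan is blocked on Integrate — holds.
Refactor is blocked on Test — holds.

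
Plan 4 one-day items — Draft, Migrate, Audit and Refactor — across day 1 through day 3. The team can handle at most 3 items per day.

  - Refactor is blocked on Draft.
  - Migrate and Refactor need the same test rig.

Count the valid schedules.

18

Splitting on Draft: it can be day 1 (12), day 2 (6). Listing each branch's schedules as (Migrate, Audit, Refactor) by day number:
Draft=day 1: (1,1,2) (1,1,3) (1,2,2) (1,2,3) (1,3,2) (1,3,3) (2,1,3) (2,2,3) (2,3,3) (3,1,2) (3,2,2) (3,3,2) — 12.
Draft=day 2: (1,1,3) (1,2,3) (1,3,3) (2,1,3) (2,2,3) (2,3,3) — 6.
Summing: 12 + 6 = 18.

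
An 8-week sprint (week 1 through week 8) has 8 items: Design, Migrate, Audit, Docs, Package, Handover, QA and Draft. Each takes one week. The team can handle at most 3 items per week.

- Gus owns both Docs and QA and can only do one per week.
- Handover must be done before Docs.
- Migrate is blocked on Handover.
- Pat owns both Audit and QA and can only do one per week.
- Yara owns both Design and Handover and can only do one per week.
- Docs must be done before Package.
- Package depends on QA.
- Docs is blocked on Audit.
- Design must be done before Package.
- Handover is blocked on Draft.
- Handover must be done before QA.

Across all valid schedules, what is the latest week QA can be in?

week 7

Precedence pushes QA to at least week 3; downstream work caps QA at week 7.
QA at week 7 is achievable: QA=week 7, Package=week 8, Docs=week 3, Handover=week 2, Design=week 1, Migrate=week 3, Audit=week 1, Draft=week 1.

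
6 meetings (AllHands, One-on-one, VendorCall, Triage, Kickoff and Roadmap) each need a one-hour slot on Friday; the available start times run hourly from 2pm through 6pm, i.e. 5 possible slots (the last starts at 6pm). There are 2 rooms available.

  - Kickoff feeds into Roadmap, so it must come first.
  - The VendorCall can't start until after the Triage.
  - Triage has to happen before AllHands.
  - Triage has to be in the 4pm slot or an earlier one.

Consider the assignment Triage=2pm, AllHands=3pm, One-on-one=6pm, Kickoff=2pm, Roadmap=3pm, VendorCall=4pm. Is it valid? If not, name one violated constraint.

Yes

Triage has to be in the 4pm slot or an earlier one — holds.
Triage has to happen before AllHands — holds.
The VendorCall can't start until after the Triage — holds.
There are 2 rooms available — holds.
Kickoff feeds into Roadmap, so it must come first — holds.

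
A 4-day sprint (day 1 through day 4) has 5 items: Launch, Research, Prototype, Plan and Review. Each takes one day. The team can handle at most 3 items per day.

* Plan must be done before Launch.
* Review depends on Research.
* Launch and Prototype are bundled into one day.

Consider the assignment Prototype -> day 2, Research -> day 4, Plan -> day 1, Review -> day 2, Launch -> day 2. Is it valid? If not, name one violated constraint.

Launch and Prototype are bundled into one day — holds.
Review depends on Research — violated.
The team can handle at most 3 items per day — holds.
Plan must be done before Launch — holds.

No. Review depends on Research is not satisfied.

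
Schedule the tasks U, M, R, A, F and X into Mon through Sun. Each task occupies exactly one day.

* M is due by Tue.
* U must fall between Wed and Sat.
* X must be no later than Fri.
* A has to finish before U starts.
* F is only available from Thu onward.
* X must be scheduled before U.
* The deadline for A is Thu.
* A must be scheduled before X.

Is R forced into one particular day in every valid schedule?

No

R can be Mon (e.g. F in Thu, X in Tue, U in Wed, M in Mon, A in Mon, R in Mon) or Tue (e.g. R=Tue; M=Mon; X=Tue; A=Mon; U=Wed; F=Thu).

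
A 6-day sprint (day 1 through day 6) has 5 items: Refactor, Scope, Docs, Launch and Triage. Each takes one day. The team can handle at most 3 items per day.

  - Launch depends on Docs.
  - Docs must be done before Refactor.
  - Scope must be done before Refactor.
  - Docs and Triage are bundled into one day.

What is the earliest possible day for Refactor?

day 2

Precedence pushes Refactor to at least day 2.
Refactor at day 2 is achievable: Launch in day 2; Triage in day 1; Docs in day 1; Refactor in day 2; Scope in day 1.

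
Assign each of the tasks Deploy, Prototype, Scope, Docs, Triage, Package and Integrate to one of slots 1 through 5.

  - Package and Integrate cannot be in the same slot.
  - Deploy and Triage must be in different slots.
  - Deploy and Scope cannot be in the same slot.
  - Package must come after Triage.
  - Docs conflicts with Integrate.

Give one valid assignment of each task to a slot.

Prototype -> 1; Triage -> 1; Deploy -> 2; Docs -> 1; Scope -> 1; Package -> 2; Integrate -> 3

Checking: Triage(1) before Package(2); Deploy(2) != Triage(1); Package(2) != Integrate(3); Docs(1) != Integrate(3); Deploy(2) != Scope(1).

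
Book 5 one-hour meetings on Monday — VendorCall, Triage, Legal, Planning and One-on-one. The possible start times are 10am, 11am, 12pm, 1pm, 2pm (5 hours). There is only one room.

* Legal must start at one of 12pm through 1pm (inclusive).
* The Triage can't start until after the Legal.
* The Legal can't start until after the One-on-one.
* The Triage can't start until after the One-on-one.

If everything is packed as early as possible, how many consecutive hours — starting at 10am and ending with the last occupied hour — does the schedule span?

The precedence chain requires at least 3 distinct hours.
With at most 1 per hour and 5 meetings, at least 5 hours are needed.
Propagating the time windows through the other constraints, Triage can't land before 1pm — that is hour 4 counting from 10am — so the schedule must run through at least 4 hours.
5 works (last occupied hour: 2pm): for example Legal -> 12pm; VendorCall -> 11am; One-on-one -> 10am; Triage -> 1pm; Planning -> 2pm.

5 hours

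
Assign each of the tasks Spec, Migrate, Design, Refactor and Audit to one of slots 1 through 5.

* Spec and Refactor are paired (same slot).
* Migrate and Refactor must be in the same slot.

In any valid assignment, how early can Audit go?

Audit at 1 is achievable: Migrate=1, Spec=1, Refactor=1, Design=1, Audit=1.

1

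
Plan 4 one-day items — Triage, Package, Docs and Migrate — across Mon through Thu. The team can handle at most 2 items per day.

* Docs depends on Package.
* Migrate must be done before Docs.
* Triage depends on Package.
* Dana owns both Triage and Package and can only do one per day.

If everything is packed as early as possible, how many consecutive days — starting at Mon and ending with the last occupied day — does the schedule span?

2 days

The precedence chain requires at least 2 distinct days.
With at most 2 per day and 4 work items, at least 2 days are needed.
2 works (last occupied day: Tue): for example Migrate in Mon, Package in Mon, Triage in Tue, Docs in Tue.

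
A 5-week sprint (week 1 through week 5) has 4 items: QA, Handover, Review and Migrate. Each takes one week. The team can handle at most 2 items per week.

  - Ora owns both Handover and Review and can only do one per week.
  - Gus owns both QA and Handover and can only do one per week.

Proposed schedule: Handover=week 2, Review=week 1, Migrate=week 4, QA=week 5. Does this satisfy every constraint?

Yes

Gus owns both QA and Handover and can only do one per week — holds.
Ora owns both Handover and Review and can only do one per week — holds.
The team can handle at most 2 items per week — holds.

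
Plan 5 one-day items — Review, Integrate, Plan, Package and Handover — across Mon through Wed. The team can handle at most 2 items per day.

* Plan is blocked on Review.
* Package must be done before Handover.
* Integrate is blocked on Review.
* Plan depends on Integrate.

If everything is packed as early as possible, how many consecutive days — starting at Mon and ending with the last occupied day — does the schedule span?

The precedence chain requires at least 3 distinct days.
With at most 2 per day and 5 tasks, at least 3 days are needed.
3 works (last occupied day: Wed): for example Package in Mon; Integrate in Tue; Plan in Wed; Handover in Tue; Review in Mon.

3 days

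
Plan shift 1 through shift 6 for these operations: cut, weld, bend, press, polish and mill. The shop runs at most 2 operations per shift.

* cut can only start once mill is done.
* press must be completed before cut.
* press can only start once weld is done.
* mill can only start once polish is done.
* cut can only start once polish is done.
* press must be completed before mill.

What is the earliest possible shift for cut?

shift 4

Precedence pushes cut to at least shift 4.
cut at shift 4 is achievable: mill -> shift 3, cut -> shift 4, bend -> shift 2, press -> shift 2, weld -> shift 1, polish -> shift 1.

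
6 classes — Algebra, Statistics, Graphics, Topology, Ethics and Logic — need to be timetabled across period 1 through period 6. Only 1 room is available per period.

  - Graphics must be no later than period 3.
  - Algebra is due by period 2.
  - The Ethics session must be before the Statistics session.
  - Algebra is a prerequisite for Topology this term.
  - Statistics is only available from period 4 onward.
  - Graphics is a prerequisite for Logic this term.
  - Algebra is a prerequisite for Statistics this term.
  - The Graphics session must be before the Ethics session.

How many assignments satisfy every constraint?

Splitting on Algebra: it can be period 1 (15), period 2 (12). Listing each branch's schedules as (Statistics, Graphics, Topology, Ethics, Logic) by period number:
Algebra=period 1: (4,2,5,3,6) (4,2,6,3,5) (5,2,3,4,6) (5,2,4,3,6) (5,2,6,3,4) (5,2,6,4,3) (5,3,2,4,6) (6,2,3,4,5) (6,2,3,5,4) (6,2,4,3,5) (6,2,4,5,3) (6,2,5,3,4) (6,2,5,4,3) (6,3,2,4,5) (6,3,2,5,4) — 15.
Algebra=period 2: (4,1,5,3,6) (4,1,6,3,5) (5,1,3,4,6) (5,1,4,3,6) (5,1,6,3,4) (5,1,6,4,3) (6,1,3,4,5) (6,1,3,5,4) (6,1,4,3,5) (6,1,4,5,3) (6,1,5,3,4) (6,1,5,4,3) — 12.
Summing: 15 + 12 = 27.

27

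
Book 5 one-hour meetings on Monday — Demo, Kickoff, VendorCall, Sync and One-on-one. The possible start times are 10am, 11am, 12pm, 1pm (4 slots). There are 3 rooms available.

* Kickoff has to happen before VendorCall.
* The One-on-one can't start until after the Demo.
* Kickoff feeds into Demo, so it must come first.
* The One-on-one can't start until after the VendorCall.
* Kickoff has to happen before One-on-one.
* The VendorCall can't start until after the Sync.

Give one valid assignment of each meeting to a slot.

Sync in 10am, One-on-one in 12pm, Demo in 11am, Kickoff in 10am, VendorCall in 11am

Checking: Kickoff(10am) before VendorCall(11am); Demo(11am) before One-on-one(12pm); Kickoff(10am) before Demo(11am); Sync(10am) before VendorCall(11am); Kickoff(10am) before One-on-one(12pm); VendorCall(11am) before One-on-one(12pm); max 2 per slot (cap 3).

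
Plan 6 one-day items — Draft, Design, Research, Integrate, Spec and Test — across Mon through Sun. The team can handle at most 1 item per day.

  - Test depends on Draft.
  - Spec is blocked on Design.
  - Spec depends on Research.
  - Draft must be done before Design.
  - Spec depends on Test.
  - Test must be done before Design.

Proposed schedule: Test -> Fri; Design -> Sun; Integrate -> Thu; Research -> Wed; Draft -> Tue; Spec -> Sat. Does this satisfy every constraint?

No. Spec is blocked on Design is not satisfied.

Spec depends on Test — holds.
Spec is blocked on Design — violated.
Test must be done before Design — holds.
Test depends on Draft — holds.
The team can handle at most 1 item per day — holds.
Draft must be done before Design — holds.
Spec depends on Research — holds.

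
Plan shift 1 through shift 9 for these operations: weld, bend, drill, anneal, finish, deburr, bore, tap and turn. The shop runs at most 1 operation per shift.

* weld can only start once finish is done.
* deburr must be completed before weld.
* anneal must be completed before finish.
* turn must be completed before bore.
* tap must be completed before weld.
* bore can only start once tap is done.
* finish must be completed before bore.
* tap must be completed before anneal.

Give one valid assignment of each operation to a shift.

finish in shift 3; drill in shift 9; tap in shift 1; deburr in shift 4; bore in shift 7; bend in shift 8; weld in shift 5; anneal in shift 2; turn in shift 6

Checking: tap(shift 1) before bore(shift 7); deburr(shift 4) before weld(shift 5); tap(shift 1) before anneal(shift 2); finish(shift 3) before weld(shift 5); tap(shift 1) before weld(shift 5); turn(shift 6) before bore(shift 7); anneal(shift 2) before finish(shift 3); finish(shift 3) before bore(shift 7); max 1 per shift (cap 1).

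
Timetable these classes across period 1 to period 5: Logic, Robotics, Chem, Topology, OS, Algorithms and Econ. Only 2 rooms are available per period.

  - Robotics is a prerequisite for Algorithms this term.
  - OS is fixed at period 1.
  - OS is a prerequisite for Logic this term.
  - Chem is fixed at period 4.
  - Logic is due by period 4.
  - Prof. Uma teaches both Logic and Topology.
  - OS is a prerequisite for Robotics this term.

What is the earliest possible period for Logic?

Precedence pushes Logic to at least period 2; Logic's own window allows nothing later than period 4.
Logic at period 2 is achievable: Econ -> period 3; Logic -> period 2; Algorithms -> period 3; OS -> period 1; Topology -> period 1; Robotics -> period 2; Chem -> period 4.

period 2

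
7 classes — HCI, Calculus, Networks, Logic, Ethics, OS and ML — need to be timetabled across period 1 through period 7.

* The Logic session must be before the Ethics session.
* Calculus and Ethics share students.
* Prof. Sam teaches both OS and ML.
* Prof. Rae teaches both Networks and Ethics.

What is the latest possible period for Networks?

period 7

Networks at period 7 is achievable: Ethics=period 2, OS=period 1, HCI=period 1, Logic=period 1, Networks=period 7, Calculus=period 1, ML=period 2.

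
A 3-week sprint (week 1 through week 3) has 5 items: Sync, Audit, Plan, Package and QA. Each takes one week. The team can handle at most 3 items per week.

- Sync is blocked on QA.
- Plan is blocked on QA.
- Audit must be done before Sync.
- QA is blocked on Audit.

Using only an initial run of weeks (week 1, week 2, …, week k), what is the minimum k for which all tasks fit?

The precedence chain requires at least 3 distinct weeks.
With at most 3 per week and 5 tasks, at least 2 weeks are needed.
3 works (last occupied week: week 3): for example QA -> week 2, Audit -> week 1, Sync -> week 3, Package -> week 1, Plan -> week 3.

3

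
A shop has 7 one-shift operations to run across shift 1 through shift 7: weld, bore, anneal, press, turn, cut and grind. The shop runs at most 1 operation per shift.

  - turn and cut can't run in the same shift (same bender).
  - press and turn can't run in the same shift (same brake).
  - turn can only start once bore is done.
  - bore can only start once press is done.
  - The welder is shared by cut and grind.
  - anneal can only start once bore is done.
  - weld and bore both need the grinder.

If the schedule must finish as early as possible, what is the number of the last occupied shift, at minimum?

The precedence chain requires at least 3 distinct shifts.
With at most 1 per shift and 7 operations, at least 7 shifts are needed.
7 works (last occupied shift: shift 7): for example grind=shift 7, anneal=shift 3, bore=shift 2, turn=shift 4, cut=shift 6, press=shift 1, weld=shift 5.

7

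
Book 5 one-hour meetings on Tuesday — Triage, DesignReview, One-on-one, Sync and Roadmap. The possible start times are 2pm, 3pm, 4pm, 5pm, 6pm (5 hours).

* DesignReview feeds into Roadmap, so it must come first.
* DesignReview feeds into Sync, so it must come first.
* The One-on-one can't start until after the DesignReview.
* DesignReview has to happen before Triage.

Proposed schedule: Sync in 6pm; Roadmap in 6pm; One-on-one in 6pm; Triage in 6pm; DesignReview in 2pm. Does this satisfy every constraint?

Yes

DesignReview has to happen before Triage — holds.
DesignReview feeds into Sync, so it must come first — holds.
DesignReview feeds into Roadmap, so it must come first — holds.
The One-on-one can't start until after the DesignReview — holds.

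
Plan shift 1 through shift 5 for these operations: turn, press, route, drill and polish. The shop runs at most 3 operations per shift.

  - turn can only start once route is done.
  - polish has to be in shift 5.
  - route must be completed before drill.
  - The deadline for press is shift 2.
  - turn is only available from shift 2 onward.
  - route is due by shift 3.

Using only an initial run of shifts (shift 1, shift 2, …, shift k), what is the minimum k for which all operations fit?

The precedence chain requires at least 2 distinct shifts.
With at most 3 per shift and 5 operations, at least 2 shifts are needed.
polish can't be placed before shift 5, so the schedule must run through at least shift 5.
5 works (last occupied shift: shift 5): for example drill=shift 2; route=shift 1; polish=shift 5; press=shift 1; turn=shift 2.

5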